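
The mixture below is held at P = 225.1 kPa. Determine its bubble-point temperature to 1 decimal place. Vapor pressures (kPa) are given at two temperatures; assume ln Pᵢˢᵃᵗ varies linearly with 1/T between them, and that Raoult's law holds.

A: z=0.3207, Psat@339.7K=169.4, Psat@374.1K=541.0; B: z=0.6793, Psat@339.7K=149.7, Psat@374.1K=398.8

T = 351.0 K

Bubble-point temperature: ΣzᵢPᵢˢᵃᵗ(T) = P. Interpolate ln Pᵢˢᵃᵗ = aᵢ + bᵢ/T.
  T = 339.7 K: ΣzᵢPᵢˢᵃᵗ = 156.02 kPa
  T = 374.1 K: ΣzᵢPᵢˢᵃᵗ = 444.40 kPa
  T = 356.9 K: ΣzᵢPᵢˢᵃᵗ = 269.78 kPa
  T = 348.3 K: ΣzᵢPᵢˢᵃᵗ = 206.50 kPa
  T = 352.6 K: ΣzᵢPᵢˢᵃᵗ = 236.40 kPa
  T = 350.5 K: ΣzᵢPᵢˢᵃᵗ = 221.38 kPa
Interpolating between 350.5 K and 352.6 K gives T ≈ 351.0 K.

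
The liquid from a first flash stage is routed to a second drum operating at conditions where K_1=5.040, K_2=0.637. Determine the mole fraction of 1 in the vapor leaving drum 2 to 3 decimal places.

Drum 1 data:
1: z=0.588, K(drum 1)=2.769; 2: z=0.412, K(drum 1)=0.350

y_1 (drum 2) = 0.416

Drum 1:
Let ψ₁ = V/F and solve Σ zᵢ(Kᵢ−1)/(1+ψ₁(Kᵢ−1)) = 0.
Feasibility: ΣzᵢKᵢ = 1.772, Σzᵢ/Kᵢ = 1.389 — both > 1, two phases present.
Newton iteration, ψ₁⁰ = 0.5:
  ψ₁ = 0.500: g = 0.1552, g' = -0.900 → ψ₁ = 0.672
Converged at ψ₁ = 0.672.
Drum-1 compositions:
  1: x = 0.269, y = 0.744
  2: x = 0.731, y = 0.256
Drum-2 feed = drum-1 liquid: z₂ = (0.2687, 0.7313).
Drum 2:
Rachford–Rice: g(ψ₂) = Σ zᵢ(Kᵢ−1)/(1+ψ₂(Kᵢ−1)) = 0.
g(0) = ΣzᵢKᵢ − 1 = 0.820 and g(1) = 1 − Σzᵢ/Kᵢ = -0.201, so a root lies in (0, 1).
Binary case is linear: z₁(K₁−1)(1+ψ₂(K₂−1)) + z₂(K₂−1)(1+ψ₂(K₁−1)) = 0
⇒ ψ₂ = [z₁(K₁−1)+z₂(K₂−1)] / [−(K₁−1)(K₂−1)] = 0.8201/1.4665 = 0.559
  1: x = 0.082, y = 0.416
  2: x = 0.918, y = 0.584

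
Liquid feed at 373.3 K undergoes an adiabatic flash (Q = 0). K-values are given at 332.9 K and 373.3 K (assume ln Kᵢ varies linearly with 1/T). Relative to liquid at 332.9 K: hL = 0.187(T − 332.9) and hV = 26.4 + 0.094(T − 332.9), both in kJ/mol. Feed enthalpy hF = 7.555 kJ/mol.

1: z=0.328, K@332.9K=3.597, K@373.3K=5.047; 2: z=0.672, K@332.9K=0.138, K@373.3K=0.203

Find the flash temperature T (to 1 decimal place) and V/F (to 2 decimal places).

Adiabatic flash: solve Rachford–Rice at each trial T, then check hF = ψ·hV(T) + (1−ψ)·hL(T).
  T = 332.9 K: K = (3.597, 0.138), RR gives ψ = 0.122, H_out = 3.214 kJ/mol
  T = 373.3 K: K = (5.047, 0.203), RR gives ψ = 0.245, H_out = 13.113 kJ/mol
  T = 353.1 K: K = (4.302, 0.169), RR gives ψ = 0.191, H_out = 8.469 kJ/mol
  T = 343.0 K: K = (3.944, 0.153), RR gives ψ = 0.159, H_out = 5.940 kJ/mol
  T = 348.1 K: K = (4.124, 0.161), RR gives ψ = 0.176, H_out = 7.238 kJ/mol
  T = 350.6 K: K = (4.213, 0.165), RR gives ψ = 0.184, H_out = 7.858 kJ/mol
  T = 349.4 K: K = (4.170, 0.163), RR gives ψ = 0.180, H_out = 7.562 kJ/mol
Linear interpolation between T = 348.1 (H_out = 7.238) and T = 349.4 (H_out = 7.562) on hF = 7.555 gives T ≈ 349.4 K, at which ψ = 0.18.

T = 349.4 K, V/F = 0.18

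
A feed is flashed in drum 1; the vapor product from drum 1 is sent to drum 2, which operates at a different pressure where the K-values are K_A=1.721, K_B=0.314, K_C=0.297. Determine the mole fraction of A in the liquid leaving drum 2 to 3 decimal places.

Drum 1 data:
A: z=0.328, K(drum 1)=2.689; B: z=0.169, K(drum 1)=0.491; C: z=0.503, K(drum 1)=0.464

Drum 1:
Let ψ₁ = V/F and solve Σ zᵢ(Kᵢ−1)/(1+ψ₁(Kᵢ−1)) = 0.
Feasibility: ΣzᵢKᵢ = 1.198, Σzᵢ/Kᵢ = 1.550 — both > 1, two phases present.
Newton–Raphson from ψ₁ = 0.5:
  ψ₁ = 0.500: g = -0.1834, g' = -0.624 → ψ₁ = 0.206
  ψ₁ = 0.206: g = 0.0119, g' = -0.752 → ψ₁ = 0.222
Converged at ψ₁ = 0.222.
Drum-1 compositions:
  A: x = 0.239, y = 0.642
  B: x = 0.191, y = 0.094
  C: x = 0.571, y = 0.265
Drum-2 feed = drum-1 vapor: z₂ = (0.6416, 0.0935, 0.2649).
Drum 2:
Rachford–Rice: g(ψ₂) = Σ zᵢ(Kᵢ−1)/(1+ψ₂(Kᵢ−1)) = 0.
Feasibility: ΣzᵢKᵢ = 1.212, Σzᵢ/Kᵢ = 1.563 — both > 1, two phases present.
Newton iteration, ψ₂⁰ = 0.46:
  ψ₂ = 0.460: g = -0.0216, g' = -0.568 → ψ₂ = 0.422
  ψ₂ = 0.422: g = -0.0004, g' = -0.548 → ψ₂ = 0.421
Converged at ψ₂ = 0.421.
  A: x = 0.492, y = 0.847
  B: x = 0.132, y = 0.041
  C: x = 0.376, y = 0.112

x_A (drum 2) = 0.492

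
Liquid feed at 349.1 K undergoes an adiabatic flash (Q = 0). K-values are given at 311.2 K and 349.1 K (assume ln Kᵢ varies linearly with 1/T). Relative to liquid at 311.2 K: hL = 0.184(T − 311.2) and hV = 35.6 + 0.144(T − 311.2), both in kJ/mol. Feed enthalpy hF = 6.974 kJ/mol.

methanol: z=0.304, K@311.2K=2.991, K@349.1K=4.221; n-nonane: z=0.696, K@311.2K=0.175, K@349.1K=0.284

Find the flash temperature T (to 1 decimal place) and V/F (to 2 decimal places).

Adiabatic flash: solve Rachford–Rice at each trial T, then check hF = ψ·hV(T) + (1−ψ)·hL(T).
  T = 311.2 K: K = (2.991, 0.175), RR gives ψ = 0.019, H_out = 0.673 kJ/mol
  T = 349.1 K: K = (4.221, 0.284), RR gives ψ = 0.208, H_out = 14.080 kJ/mol
  T = 330.1 K: K = (3.587, 0.226), RR gives ψ = 0.124, H_out = 7.787 kJ/mol
  T = 320.6 K: K = (3.283, 0.199), RR gives ψ = 0.075, H_out = 4.365 kJ/mol
  T = 325.4 K: K = (3.435, 0.213), RR gives ψ = 0.100, H_out = 6.125 kJ/mol
  T = 327.8 K: K = (3.512, 0.219), RR gives ψ = 0.112, H_out = 6.981 kJ/mol
Linear interpolation between T = 325.4 (H_out = 6.125) and T = 327.8 (H_out = 6.981) on hF = 6.974 gives T ≈ 327.8 K, at which ψ = 0.11.

T = 327.8 K, V/F = 0.11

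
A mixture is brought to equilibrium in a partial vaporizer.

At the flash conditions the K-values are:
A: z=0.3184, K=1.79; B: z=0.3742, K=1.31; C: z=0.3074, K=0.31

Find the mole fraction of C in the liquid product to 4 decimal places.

Newton iteration, ψ⁰ = 0.5:
  ψ = 0.5000: g = -0.04308, g' = -0.4702 → ψ = 0.4084
  ψ = 0.4084: g = -0.00218, g' = -0.4256 → ψ = 0.4033
Converged at ψ = 0.4033.
Compositions from xᵢ = zᵢ/(1+ψ(Kᵢ−1)), yᵢ = Kᵢxᵢ:
  A: x = 0.2415, y = 0.4322
  B: x = 0.3326, y = 0.4357
  C: x = 0.4259, y = 0.1320

x_C = 0.4259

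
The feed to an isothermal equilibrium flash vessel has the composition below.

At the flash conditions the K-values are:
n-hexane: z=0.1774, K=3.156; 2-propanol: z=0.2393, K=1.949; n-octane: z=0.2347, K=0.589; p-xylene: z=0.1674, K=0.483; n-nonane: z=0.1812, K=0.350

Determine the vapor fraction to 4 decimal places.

ψ = 0.3779

Material balance + equilibrium reduce to Σ zᵢ(Kᵢ−1)/(1+ψ(Kᵢ−1)) = 0.
Feasibility: ΣzᵢKᵢ = 1.3088, Σzᵢ/Kᵢ = 1.4418 — both > 1, two phases present.
Newton–Raphson from ψ = 0.5:
  ψ = 0.5000: g = -0.07454, g' = -0.6023 → ψ = 0.3762
  ψ = 0.3762: g = 0.00106, g' = -0.6270 → ψ = 0.3779
Converged at ψ = 0.3779.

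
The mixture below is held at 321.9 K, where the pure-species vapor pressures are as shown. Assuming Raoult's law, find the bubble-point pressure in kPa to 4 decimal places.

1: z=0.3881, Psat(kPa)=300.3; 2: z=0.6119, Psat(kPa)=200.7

Pbub = 239.3548 kPa

At the bubble point ψ → 0, so ΣzᵢKᵢ = 1 with Kᵢ = Pᵢˢᵃᵗ/P ⇒ P = ΣzᵢPᵢˢᵃᵗ.
P = 0.3881·300.3 + 0.6119·200.7 = 239.3548 kPa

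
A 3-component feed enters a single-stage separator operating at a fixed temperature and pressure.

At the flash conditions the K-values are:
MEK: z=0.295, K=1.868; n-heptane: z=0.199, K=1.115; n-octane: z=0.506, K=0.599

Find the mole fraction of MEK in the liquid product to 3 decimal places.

Material balance + equilibrium reduce to Σ zᵢ(Kᵢ−1)/(1+V/F(Kᵢ−1)) = 0.
g(0) = ΣzᵢKᵢ − 1 = 0.076 and g(1) = 1 − Σzᵢ/Kᵢ = -0.181, so a root lies in (0, 1).
Newton–Raphson from V/F = 0.38:
  V/F = 0.380: g = -0.0249, g' = -0.241 → V/F = 0.277
  V/F = 0.277: g = 0.0004, g' = -0.250 → V/F = 0.278
Converged at V/F = 0.278.
Compositions from xᵢ = zᵢ/(1+V/F(Kᵢ−1)), yᵢ = Kᵢxᵢ:
  MEK: x = 0.238, y = 0.444
  n-heptane: x = 0.193, y = 0.215
  n-octane: x = 0.570, y = 0.341

x_MEK = 0.238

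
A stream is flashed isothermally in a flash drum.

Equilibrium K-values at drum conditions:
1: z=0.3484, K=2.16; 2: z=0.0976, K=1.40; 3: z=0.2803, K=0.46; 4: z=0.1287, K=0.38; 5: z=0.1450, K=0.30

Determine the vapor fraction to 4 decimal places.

Let ψ = V/F and solve Σ zᵢ(Kᵢ−1)/(1+ψ(Kᵢ−1)) = 0.
g(0) = ΣzᵢKᵢ − 1 = 0.1105 and g(1) = 1 − Σzᵢ/Kᵢ = -0.6624, so a root lies in (0, 1).
Newton iteration, ψ⁰ = 0.5:
  ψ = 0.5000: g = -0.19082, g' = -0.6241 → ψ = 0.1942
  ψ = 0.1942: g = -0.01124, g' = -0.5868 → ψ = 0.1751
  ψ = 0.1751: g = 0.00005, g' = -0.5918 → ψ = 0.1752
Converged at ψ = 0.1752.

ψ = 0.1752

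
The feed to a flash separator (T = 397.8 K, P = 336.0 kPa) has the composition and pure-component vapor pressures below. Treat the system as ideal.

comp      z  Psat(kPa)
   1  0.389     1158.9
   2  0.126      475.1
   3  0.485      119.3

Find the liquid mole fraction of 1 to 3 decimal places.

x_1 = 0.173

Raoult's law: Kᵢ = Pᵢˢᵃᵗ/P = Pᵢˢᵃᵗ/336.0.
  K_1 = 1158.9/336.0 = 3.44911, K_2 = 475.1/336.0 = 1.41399, K_3 = 119.3/336.0 = 0.35506
Rachford–Rice: g(V/F) = Σ zᵢ(Kᵢ−1)/(1+V/F(Kᵢ−1)) = 0.
g(0) = ΣzᵢKᵢ − 1 = 0.692 and g(1) = 1 − Σzᵢ/Kᵢ = -0.568, so a root lies in (0, 1).
Newton–Raphson from V/F = 0.65:
  V/F = 0.650: g = -0.1299, g' = -0.959 → V/F = 0.515
  V/F = 0.515: g = -0.0036, g' = -0.923 → V/F = 0.511
Converged at V/F = 0.511.
Compositions from xᵢ = zᵢ/(1+V/F(Kᵢ−1)), yᵢ = Kᵢxᵢ:
  1: x = 0.173, y = 0.596
  2: x = 0.104, y = 0.147
  3: x = 0.723, y = 0.257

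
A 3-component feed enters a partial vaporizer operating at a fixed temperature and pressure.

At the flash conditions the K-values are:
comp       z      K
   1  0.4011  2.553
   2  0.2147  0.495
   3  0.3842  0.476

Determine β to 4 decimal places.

Material balance + equilibrium reduce to Σ zᵢ(Kᵢ−1)/(1+β(Kᵢ−1)) = 0.
Feasibility: ΣzᵢKᵢ = 1.3132, Σzᵢ/Kᵢ = 1.3980 — both > 1, two phases present.
Iterate (Newton) starting at β = 0.48:
  β = 0.4800: g = -0.05521, g' = -0.6012 → β = 0.3882
  β = 0.3882: g = 0.00104, g' = -0.6275 → β = 0.3898
Converged at β = 0.3898.

β = 0.3898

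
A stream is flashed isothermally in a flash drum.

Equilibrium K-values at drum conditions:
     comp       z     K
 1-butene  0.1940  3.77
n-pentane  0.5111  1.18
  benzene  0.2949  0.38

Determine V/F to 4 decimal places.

V/F = 0.5878

Rachford–Rice: g(V/F) = Σ zᵢ(Kᵢ−1)/(1+V/F(Kᵢ−1)) = 0.
Feasibility: ΣzᵢKᵢ = 1.4465, Σzᵢ/Kᵢ = 1.2606 — both > 1, two phases present.
Iterate (Newton) starting at V/F = 0.5:
  V/F = 0.5000: g = 0.04474, g' = -0.5137 → V/F = 0.5871
  V/F = 0.5871: g = 0.00035, g' = -0.5096 → V/F = 0.5878
Converged at V/F = 0.5878.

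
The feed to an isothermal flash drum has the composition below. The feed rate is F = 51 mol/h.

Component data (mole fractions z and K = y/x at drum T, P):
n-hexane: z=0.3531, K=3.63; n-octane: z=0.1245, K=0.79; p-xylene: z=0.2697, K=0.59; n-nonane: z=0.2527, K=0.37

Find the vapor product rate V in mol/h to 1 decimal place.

V = 25.5 mol/h

Material balance + equilibrium reduce to Σ zᵢ(Kᵢ−1)/(1+ψ(Kᵢ−1)) = 0.
g(0) = ΣzᵢKᵢ − 1 = 0.6327 and g(1) = 1 − Σzᵢ/Kᵢ = -0.3950, so a root lies in (0, 1).
Iterate (Newton) starting at ψ = 0.69:
  ψ = 0.6900: g = -0.13647, g' = -0.7178 → ψ = 0.4999
  ψ = 0.4999: g = 0.00052, g' = -0.7481 → ψ = 0.5006
Converged at ψ = 0.5006.
Then V = ψ·F = 0.5006·51 = 25.5 mol/h and L = F − V = 25.5 mol/h.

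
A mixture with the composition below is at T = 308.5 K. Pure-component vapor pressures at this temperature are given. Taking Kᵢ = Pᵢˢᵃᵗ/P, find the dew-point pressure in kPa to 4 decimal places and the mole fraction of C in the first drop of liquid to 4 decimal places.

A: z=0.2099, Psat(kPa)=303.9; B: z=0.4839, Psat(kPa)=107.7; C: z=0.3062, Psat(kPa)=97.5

Pdew = 120.1311 kPa, x_C = 0.3773

At the dew point ψ → 1, so Σzᵢ/Kᵢ = 1 with Kᵢ = Pᵢˢᵃᵗ/P ⇒ 1/P = Σzᵢ/Pᵢˢᵃᵗ.
1/P = 0.2099/303.9 + 0.4839/107.7 + 0.3062/97.5 = 0.0083242 ⇒ P = 120.1311 kPa
xᵢ = zᵢP/Pᵢˢᵃᵗ ⇒ x_C = 0.3062·120.1311/97.5 = 0.3773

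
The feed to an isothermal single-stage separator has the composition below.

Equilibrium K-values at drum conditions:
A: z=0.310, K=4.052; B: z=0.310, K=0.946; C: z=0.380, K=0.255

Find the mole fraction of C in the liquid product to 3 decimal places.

x_C = 0.545

Rachford–Rice: g(ψ) = Σ zᵢ(Kᵢ−1)/(1+ψ(Kᵢ−1)) = 0.
Feasibility: ΣzᵢKᵢ = 1.646, Σzᵢ/Kᵢ = 1.894 — both > 1, two phases present.
Newton iteration, ψ⁰ = 0.5:
  ψ = 0.500: g = -0.0938, g' = -0.989 → ψ = 0.405
  ψ = 0.405: g = 0.0004, g' = -1.011 → ψ = 0.406
Converged at ψ = 0.406.
Compositions from xᵢ = zᵢ/(1+ψ(Kᵢ−1)), yᵢ = Kᵢxᵢ:
  A: x = 0.139, y = 0.561
  B: x = 0.317, y = 0.300
  C: x = 0.545, y = 0.139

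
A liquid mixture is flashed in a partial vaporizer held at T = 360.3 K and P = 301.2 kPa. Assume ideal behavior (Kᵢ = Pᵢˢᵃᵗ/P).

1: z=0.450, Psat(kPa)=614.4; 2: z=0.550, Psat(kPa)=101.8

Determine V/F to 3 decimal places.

Raoult's law: Kᵢ = Pᵢˢᵃᵗ/P = Pᵢˢᵃᵗ/301.2.
  K_1 = 614.4/301.2 = 2.03984, K_2 = 101.8/301.2 = 0.33798
Rachford–Rice: g(V/F) = Σ zᵢ(Kᵢ−1)/(1+V/F(Kᵢ−1)) = 0.
g(0) = ΣzᵢKᵢ − 1 = 0.104 and g(1) = 1 − Σzᵢ/Kᵢ = -0.848, so a root lies in (0, 1).
Binary case is linear: z₁(K₁−1)(1+V/F(K₂−1)) + z₂(K₂−1)(1+V/F(K₁−1)) = 0
⇒ V/F = [z₁(K₁−1)+z₂(K₂−1)] / [−(K₁−1)(K₂−1)] = 0.1038/0.6884 = 0.151

V/F = 0.151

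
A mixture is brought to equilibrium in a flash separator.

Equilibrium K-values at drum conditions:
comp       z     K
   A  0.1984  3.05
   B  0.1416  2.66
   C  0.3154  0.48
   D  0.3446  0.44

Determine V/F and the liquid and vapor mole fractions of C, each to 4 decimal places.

Material balance + equilibrium reduce to Σ zᵢ(Kᵢ−1)/(1+V/F(Kᵢ−1)) = 0.
Feasibility: ΣzᵢKᵢ = 1.2848, Σzᵢ/Kᵢ = 1.5585 — both > 1, two phases present.
Newton–Raphson from V/F = 0.5:
  V/F = 0.5000: g = -0.16036, g' = -0.6840 → V/F = 0.2656
  V/F = 0.2656: g = 0.00951, g' = -0.8014 → V/F = 0.2774
  V/F = 0.2774: g = 0.00007, g' = -0.7897 → V/F = 0.2775
Converged at V/F = 0.2775.
Compositions from xᵢ = zᵢ/(1+V/F(Kᵢ−1)), yᵢ = Kᵢxᵢ:
  A: x = 0.1265, y = 0.3857
  B: x = 0.0969, y = 0.2579
  C: x = 0.3686, y = 0.1769
  D: x = 0.4080, y = 0.1795

V/F = 0.2775, x_C = 0.3686, y_C = 0.1769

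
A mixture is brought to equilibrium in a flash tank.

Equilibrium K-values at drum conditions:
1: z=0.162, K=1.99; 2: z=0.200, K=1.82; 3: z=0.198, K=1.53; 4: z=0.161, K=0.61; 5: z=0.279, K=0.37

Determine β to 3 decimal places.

β = 0.436

Rachford–Rice: g(β) = Σ zᵢ(Kᵢ−1)/(1+β(Kᵢ−1)) = 0.
Feasibility: ΣzᵢKᵢ = 1.191, Σzᵢ/Kᵢ = 1.339 — both > 1, two phases present.
Iterate (Newton) starting at β = 0.5:
  β = 0.500: g = -0.0281, g' = -0.447 → β = 0.437
  β = 0.437: g = -0.0005, g' = -0.433 → β = 0.436
Converged at β = 0.436.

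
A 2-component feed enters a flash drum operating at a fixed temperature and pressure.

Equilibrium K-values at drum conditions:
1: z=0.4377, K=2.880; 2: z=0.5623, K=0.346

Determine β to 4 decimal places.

β = 0.3702

Newton–Raphson from β = 0.5:
  β = 0.5000: g = -0.12226, g' = -0.9420 → β = 0.3702
Converged at β = 0.3702.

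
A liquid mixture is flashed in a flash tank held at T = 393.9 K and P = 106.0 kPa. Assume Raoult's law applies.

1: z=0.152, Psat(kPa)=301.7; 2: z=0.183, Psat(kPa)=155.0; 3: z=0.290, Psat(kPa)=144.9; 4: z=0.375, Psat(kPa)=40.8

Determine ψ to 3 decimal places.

ψ = 0.441

Raoult's law: Kᵢ = Pᵢˢᵃᵗ/P = Pᵢˢᵃᵗ/106.0.
  K_1 = 301.7/106.0 = 2.84623, K_2 = 155.0/106.0 = 1.46226, K_3 = 144.9/106.0 = 1.36698, K_4 = 40.8/106.0 = 0.38491
Material balance + equilibrium reduce to Σ zᵢ(Kᵢ−1)/(1+ψ(Kᵢ−1)) = 0.
g(0) = ΣzᵢKᵢ − 1 = 0.241 and g(1) = 1 − Σzᵢ/Kᵢ = -0.365, so a root lies in (0, 1).
Newton iteration, ψ⁰ = 0.5:
  ψ = 0.500: g = -0.0285, g' = -0.490 → ψ = 0.442
  ψ = 0.442: g = -0.0003, g' = -0.481 → ψ = 0.441
Converged at ψ = 0.441.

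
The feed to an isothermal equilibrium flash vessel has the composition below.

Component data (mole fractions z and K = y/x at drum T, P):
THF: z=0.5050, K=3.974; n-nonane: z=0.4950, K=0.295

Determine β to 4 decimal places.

β = 0.5499

Material balance + equilibrium reduce to Σ zᵢ(Kᵢ−1)/(1+β(Kᵢ−1)) = 0.
Feasibility: ΣzᵢKᵢ = 2.1529, Σzᵢ/Kᵢ = 1.8050 — both > 1, two phases present.
Binary case is linear: z₁(K₁−1)(1+β(K₂−1)) + z₂(K₂−1)(1+β(K₁−1)) = 0
⇒ β = [z₁(K₁−1)+z₂(K₂−1)] / [−(K₁−1)(K₂−1)] = 1.15290/2.09667 = 0.5499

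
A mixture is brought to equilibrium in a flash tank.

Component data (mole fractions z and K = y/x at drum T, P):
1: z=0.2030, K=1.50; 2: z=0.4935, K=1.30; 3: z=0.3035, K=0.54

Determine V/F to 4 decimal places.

Material balance + equilibrium reduce to Σ zᵢ(Kᵢ−1)/(1+V/F(Kᵢ−1)) = 0.
Feasibility: ΣzᵢKᵢ = 1.1099, Σzᵢ/Kᵢ = 1.0770 — both > 1, two phases present.
Newton–Raphson from V/F = 0.57:
  V/F = 0.5700: g = 0.01619, g' = -0.1811 → V/F = 0.6594
  V/F = 0.6594: g = -0.00047, g' = -0.1920 → V/F = 0.6570
Converged at V/F = 0.6570.

V/F = 0.6570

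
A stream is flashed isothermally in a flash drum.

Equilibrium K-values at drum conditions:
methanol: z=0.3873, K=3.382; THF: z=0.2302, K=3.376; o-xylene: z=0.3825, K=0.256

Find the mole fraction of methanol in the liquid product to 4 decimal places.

Newton iteration, V/F⁰ = 0.33:
  V/F = 0.3300: g = 0.44592, g' = -1.4691 → V/F = 0.6335
  V/F = 0.6335: g = 0.04770, g' = -1.3137 → V/F = 0.6698
  V/F = 0.6698: g = -0.00081, g' = -1.3611 → V/F = 0.6692
Converged at V/F = 0.6692.
Compositions from xᵢ = zᵢ/(1+V/F(Kᵢ−1)), yᵢ = Kᵢxᵢ:
  methanol: x = 0.1493, y = 0.5049
  THF: x = 0.0889, y = 0.3000
  o-xylene: x = 0.7618, y = 0.1950

x_methanol = 0.1493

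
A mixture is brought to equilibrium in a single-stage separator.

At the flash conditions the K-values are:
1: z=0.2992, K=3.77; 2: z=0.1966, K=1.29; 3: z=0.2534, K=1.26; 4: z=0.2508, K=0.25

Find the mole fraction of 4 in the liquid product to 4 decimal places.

x_4 = 0.5182

Let ψ = V/F and solve Σ zᵢ(Kᵢ−1)/(1+ψ(Kᵢ−1)) = 0.
Check two-phase: ΣzᵢKᵢ = 1.7636 > 1 and Σzᵢ/Kᵢ = 1.4361 > 1, so g(0) = 0.7636 > 0 and g(1) = -0.4361 < 0.
Iterate (Newton) starting at ψ = 0.51:
  ψ = 0.5100: g = 0.14673, g' = -0.7903 → ψ = 0.6957
  ψ = 0.6957: g = -0.00693, g' = -0.9085 → ψ = 0.6880
Converged at ψ = 0.6880.
Compositions from xᵢ = zᵢ/(1+ψ(Kᵢ−1)), yᵢ = Kᵢxᵢ:
  1: x = 0.1030, y = 0.3882
  2: x = 0.1639, y = 0.2114
  3: x = 0.2149, y = 0.2708
  4: x = 0.5182, y = 0.1295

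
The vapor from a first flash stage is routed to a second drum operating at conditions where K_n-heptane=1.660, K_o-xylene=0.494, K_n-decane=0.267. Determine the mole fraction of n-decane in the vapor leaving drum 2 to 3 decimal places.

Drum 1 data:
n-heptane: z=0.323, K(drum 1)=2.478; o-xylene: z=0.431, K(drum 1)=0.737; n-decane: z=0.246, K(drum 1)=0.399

y_n-decane (drum 2) = 0.039

Drum 1:
Rachford–Rice: g(ψ₁) = Σ zᵢ(Kᵢ−1)/(1+ψ₁(Kᵢ−1)) = 0.
Feasibility: ΣzᵢKᵢ = 1.216, Σzᵢ/Kᵢ = 1.332 — both > 1, two phases present.
Newton–Raphson from ψ₁ = 0.59:
  ψ₁ = 0.590: g = -0.1082, g' = -0.456 → ψ₁ = 0.353
  ψ₁ = 0.353: g = 0.0012, g' = -0.484 → ψ₁ = 0.355
Converged at ψ₁ = 0.355.
Drum-1 compositions:
  n-heptane: x = 0.212, y = 0.525
  o-xylene: x = 0.475, y = 0.350
  n-decane: x = 0.313, y = 0.125
Drum-2 feed = drum-1 vapor: z₂ = (0.5248, 0.3504, 0.1248).
Drum 2:
Material balance + equilibrium reduce to Σ zᵢ(Kᵢ−1)/(1+ψ₂(Kᵢ−1)) = 0.
g(0) = ΣzᵢKᵢ − 1 = 0.078 and g(1) = 1 − Σzᵢ/Kᵢ = -0.493, so a root lies in (0, 1).
Iterate (Newton) starting at ψ₂ = 0.5:
  ψ₂ = 0.500: g = -0.1213, g' = -0.457 → ψ₂ = 0.235
  ψ₂ = 0.235: g = -0.0117, g' = -0.385 → ψ₂ = 0.204
Converged at ψ₂ = 0.204.
  n-heptane: x = 0.463, y = 0.768
  o-xylene: x = 0.391, y = 0.193
  n-decane: x = 0.147, y = 0.039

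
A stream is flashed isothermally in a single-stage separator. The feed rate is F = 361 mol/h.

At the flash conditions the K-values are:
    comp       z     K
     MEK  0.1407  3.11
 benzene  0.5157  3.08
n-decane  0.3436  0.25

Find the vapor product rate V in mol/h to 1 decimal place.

V = 256.5 mol/h

Material balance + equilibrium reduce to Σ zᵢ(Kᵢ−1)/(1+ψ(Kᵢ−1)) = 0.
Check two-phase: ΣzᵢKᵢ = 2.1118 > 1 and Σzᵢ/Kᵢ = 1.5871 > 1, so g(0) = 1.1118 > 0 and g(1) = -0.5871 < 0.
Newton–Raphson from ψ = 0.5:
  ψ = 0.5000: g = 0.25796, g' = -1.1792 → ψ = 0.7187
  ψ = 0.7187: g = -0.01119, g' = -1.3670 → ψ = 0.7106
  ψ = 0.7106: g = -0.00007, g' = -1.3496 → ψ = 0.7105
Converged at ψ = 0.7105.
Then V = ψ·F = 0.7105·361 = 256.5 mol/h and L = F − V = 104.5 mol/h.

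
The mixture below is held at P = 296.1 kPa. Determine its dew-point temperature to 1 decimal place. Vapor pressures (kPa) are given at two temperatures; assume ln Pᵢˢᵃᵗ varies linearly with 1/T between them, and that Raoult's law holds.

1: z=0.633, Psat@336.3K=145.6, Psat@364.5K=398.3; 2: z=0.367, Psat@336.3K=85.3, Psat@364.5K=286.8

Dew-point temperature: Σzᵢ·P/Pᵢˢᵃᵗ(T) = 1. Interpolate ln Pᵢˢᵃᵗ = aᵢ + bᵢ/T.
  T = 336.3 K: ΣzᵢP/Pᵢˢᵃᵗ = 2.5613
  T = 364.5 K: ΣzᵢP/Pᵢˢᵃᵗ = 0.8495
  T = 350.4 K: ΣzᵢP/Pᵢˢᵃᵗ = 1.4407
  T = 357.4 K: ΣzᵢP/Pᵢˢᵃᵗ = 1.1023
  T = 360.9 K: ΣzᵢP/Pᵢˢᵃᵗ = 0.9681
  T = 359.1 K: ΣzᵢP/Pᵢˢᵃᵗ = 1.0346
Interpolating between 359.1 K and 360.9 K gives T ≈ 360.0 K.

T = 360.0 K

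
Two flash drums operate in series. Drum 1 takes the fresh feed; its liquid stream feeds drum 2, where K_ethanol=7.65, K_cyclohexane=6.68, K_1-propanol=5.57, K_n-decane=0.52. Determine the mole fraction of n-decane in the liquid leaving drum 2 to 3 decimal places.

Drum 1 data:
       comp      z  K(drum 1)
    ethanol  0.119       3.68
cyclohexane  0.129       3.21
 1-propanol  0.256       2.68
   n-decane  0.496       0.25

Drum 1:
Newton–Raphson from ψ₁ = 0.5:
  ψ₁ = 0.500: g = -0.0897, g' = -1.226 → ψ₁ = 0.427
  ψ₁ = 0.427: g = -0.0012, g' = -1.201 → ψ₁ = 0.426
Converged at ψ₁ = 0.426.
Drum-1 compositions:
  ethanol: x = 0.056, y = 0.205
  cyclohexane: x = 0.066, y = 0.213
  1-propanol: x = 0.149, y = 0.400
  n-decane: x = 0.729, y = 0.182
Drum-2 feed = drum-1 liquid: z₂ = (0.0556, 0.0665, 0.1492, 0.7287).
Drum 2:
Material balance + equilibrium reduce to Σ zᵢ(Kᵢ−1)/(1+ψ₂(Kᵢ−1)) = 0.
Feasibility: ΣzᵢKᵢ = 2.079, Σzᵢ/Kᵢ = 1.445 — both > 1, two phases present.
Newton iteration, ψ₂⁰ = 0.5:
  ψ₂ = 0.500: g = -0.0689, g' = -0.856 → ψ₂ = 0.420
  ψ₂ = 0.420: g = 0.0049, g' = -0.988 → ψ₂ = 0.424
  ψ₂ = 0.424: g = 0.0000, g' = -0.978 → ψ₂ = 0.425
Converged at ψ₂ = 0.425.
  ethanol: x = 0.015, y = 0.111
  cyclohexane: x = 0.019, y = 0.130
  1-propanol: x = 0.051, y = 0.283
  n-decane: x = 0.915, y = 0.476

x_n-decane (drum 2) = 0.915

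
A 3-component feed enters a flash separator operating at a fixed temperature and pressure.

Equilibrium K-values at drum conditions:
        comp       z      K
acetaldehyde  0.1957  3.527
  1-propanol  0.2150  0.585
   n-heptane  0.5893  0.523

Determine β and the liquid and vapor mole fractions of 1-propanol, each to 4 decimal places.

β = 0.1067, x_1-propanol = 0.2250, y_1-propanol = 0.1316

Rachford–Rice: g(β) = Σ zᵢ(Kᵢ−1)/(1+β(Kᵢ−1)) = 0.
Check two-phase: ΣzᵢKᵢ = 1.1242 > 1 and Σzᵢ/Kᵢ = 1.5498 > 1, so g(0) = 0.1242 > 0 and g(1) = -0.5498 < 0.
Newton–Raphson from β = 0.66:
  β = 0.6600: g = -0.34776, g' = -0.5314 → β = 0.0056
  β = 0.0056: g = 0.11635, g' = -1.3871 → β = 0.0895
  β = 0.0895: g = 0.01704, g' = -1.0175 → β = 0.1062
  β = 0.1062: g = 0.00044, g' = -0.9660 → β = 0.1067
Converged at β = 0.1067.
Compositions from xᵢ = zᵢ/(1+β(Kᵢ−1)), yᵢ = Kᵢxᵢ:
  acetaldehyde: x = 0.1541, y = 0.5437
  1-propanol: x = 0.2250, y = 0.1316
  n-heptane: x = 0.6209, y = 0.3247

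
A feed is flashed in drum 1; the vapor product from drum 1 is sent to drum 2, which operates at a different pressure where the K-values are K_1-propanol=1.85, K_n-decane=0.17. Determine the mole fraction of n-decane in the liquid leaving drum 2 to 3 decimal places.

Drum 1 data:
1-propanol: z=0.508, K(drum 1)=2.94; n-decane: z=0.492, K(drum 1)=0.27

Drum 1:
Rachford–Rice: g(ψ₁) = Σ zᵢ(Kᵢ−1)/(1+ψ₁(Kᵢ−1)) = 0.
Check two-phase: ΣzᵢKᵢ = 1.626 > 1 and Σzᵢ/Kᵢ = 1.995 > 1, so g(0) = 0.626 > 0 and g(1) = -0.995 < 0.
Binary case is linear: z₁(K₁−1)(1+ψ₁(K₂−1)) + z₂(K₂−1)(1+ψ₁(K₁−1)) = 0
⇒ ψ₁ = [z₁(K₁−1)+z₂(K₂−1)] / [−(K₁−1)(K₂−1)] = 0.6264/1.4162 = 0.442
Drum-1 compositions:
  1-propanol: x = 0.273, y = 0.804
  n-decane: x = 0.727, y = 0.196
Drum-2 feed = drum-1 vapor: z₂ = (0.8038, 0.1962).
Drum 2:
Let ψ₂ = V/F and solve Σ zᵢ(Kᵢ−1)/(1+ψ₂(Kᵢ−1)) = 0.
Check two-phase: ΣzᵢKᵢ = 1.520 > 1 and Σzᵢ/Kᵢ = 1.588 > 1, so g(0) = 0.520 > 0 and g(1) = -0.588 < 0.
Newton iteration, ψ₂⁰ = 0.38:
  ψ₂ = 0.380: g = 0.2786, g' = -0.620 → ψ₂ = 0.829
  ψ₂ = 0.829: g = -0.1215, g' = -1.590 → ψ₂ = 0.753
  ψ₂ = 0.753: g = -0.0174, g' = -1.176 → ψ₂ = 0.738
Converged at ψ₂ = 0.738.
  1-propanol: x = 0.494, y = 0.914
  n-decane: x = 0.506, y = 0.086

x_n-decane (drum 2) = 0.506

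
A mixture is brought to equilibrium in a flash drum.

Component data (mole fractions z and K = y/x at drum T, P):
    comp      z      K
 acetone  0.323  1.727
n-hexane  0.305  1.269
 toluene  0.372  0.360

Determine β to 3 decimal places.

Rachford–Rice: g(β) = Σ zᵢ(Kᵢ−1)/(1+β(Kᵢ−1)) = 0.
g(0) = ΣzᵢKᵢ − 1 = 0.079 and g(1) = 1 − Σzᵢ/Kᵢ = -0.461, so a root lies in (0, 1).
Newton–Raphson from β = 0.68:
  β = 0.680: g = -0.1950, g' = -0.570 → β = 0.338
  β = 0.338: g = -0.0400, g' = -0.377 → β = 0.232
  β = 0.232: g = -0.0013, g' = -0.355 → β = 0.228
Converged at β = 0.228.

β = 0.228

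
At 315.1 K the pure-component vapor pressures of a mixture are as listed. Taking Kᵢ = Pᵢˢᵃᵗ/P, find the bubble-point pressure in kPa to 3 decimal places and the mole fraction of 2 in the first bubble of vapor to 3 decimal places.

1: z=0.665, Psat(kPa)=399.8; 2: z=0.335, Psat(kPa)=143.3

Pbub = 313.873 kPa, y_2 = 0.153

At the bubble point ψ → 0, so ΣzᵢKᵢ = 1 with Kᵢ = Pᵢˢᵃᵗ/P ⇒ P = ΣzᵢPᵢˢᵃᵗ.
P = 0.665·399.8 + 0.335·143.3 = 313.873 kPa
yᵢ = zᵢPᵢˢᵃᵗ/P ⇒ y_2 = 0.335·143.3/313.873 = 0.153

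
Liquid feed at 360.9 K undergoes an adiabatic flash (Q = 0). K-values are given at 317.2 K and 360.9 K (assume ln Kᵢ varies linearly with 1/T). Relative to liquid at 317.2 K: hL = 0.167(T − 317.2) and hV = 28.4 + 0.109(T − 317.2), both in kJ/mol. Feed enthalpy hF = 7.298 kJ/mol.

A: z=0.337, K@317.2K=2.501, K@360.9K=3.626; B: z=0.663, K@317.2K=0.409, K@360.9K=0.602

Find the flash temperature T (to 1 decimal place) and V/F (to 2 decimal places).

Adiabatic flash: solve Rachford–Rice at each trial T, then check hF = ψ·hV(T) + (1−ψ)·hL(T).
  T = 317.2 K: K = (2.501, 0.409), RR gives ψ = 0.129, H_out = 3.650 kJ/mol
  T = 360.9 K: K = (3.626, 0.602), RR gives ψ = 0.594, H_out = 22.669 kJ/mol
  T = 339.0 K: K = (3.046, 0.502), RR gives ψ = 0.353, H_out = 13.219 kJ/mol
  T = 328.1 K: K = (2.769, 0.455), RR gives ψ = 0.243, H_out = 8.578 kJ/mol
  T = 322.6 K: K = (2.633, 0.431), RR gives ψ = 0.187, H_out = 6.145 kJ/mol
  T = 325.4 K: K = (2.702, 0.443), RR gives ψ = 0.216, H_out = 7.395 kJ/mol
  T = 324.0 K: K = (2.667, 0.437), RR gives ψ = 0.201, H_out = 6.773 kJ/mol
Linear interpolation between T = 324.0 (H_out = 6.773) and T = 325.4 (H_out = 7.395) on hF = 7.298 gives T ≈ 325.2 K, at which ψ = 0.21.

T = 325.2 K, V/F = 0.21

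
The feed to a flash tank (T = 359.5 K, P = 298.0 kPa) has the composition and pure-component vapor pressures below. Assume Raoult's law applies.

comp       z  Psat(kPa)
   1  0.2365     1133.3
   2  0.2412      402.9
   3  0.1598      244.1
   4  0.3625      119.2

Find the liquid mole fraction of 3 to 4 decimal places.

Raoult's law: Kᵢ = Pᵢˢᵃᵗ/P = Pᵢˢᵃᵗ/298.0.
  K_1 = 1133.3/298.0 = 3.803020, K_2 = 402.9/298.0 = 1.352013, K_3 = 244.1/298.0 = 0.819128, K_4 = 119.2/298.0 = 0.400000
Let ψ = V/F and solve Σ zᵢ(Kᵢ−1)/(1+ψ(Kᵢ−1)) = 0.
Check two-phase: ΣzᵢKᵢ = 1.5014 > 1 and Σzᵢ/Kᵢ = 1.3419 > 1, so g(0) = 0.5014 > 0 and g(1) = -0.3419 < 0.
Newton iteration, ψ⁰ = 0.5:
  ψ = 0.5000: g = 0.00575, g' = -0.6164 → ψ = 0.5093
Converged at ψ = 0.5093.
Compositions from xᵢ = zᵢ/(1+ψ(Kᵢ−1)), yᵢ = Kᵢxᵢ:
  1: x = 0.0974, y = 0.3705
  2: x = 0.2045, y = 0.2765
  3: x = 0.1760, y = 0.1442
  4: x = 0.5220, y = 0.2088

x_3 = 0.1760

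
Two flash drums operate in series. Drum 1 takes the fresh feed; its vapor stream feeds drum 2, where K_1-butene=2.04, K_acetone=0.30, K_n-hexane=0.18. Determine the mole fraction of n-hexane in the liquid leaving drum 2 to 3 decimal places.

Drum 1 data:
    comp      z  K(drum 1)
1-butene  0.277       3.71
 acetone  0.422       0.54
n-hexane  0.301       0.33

x_n-hexane (drum 2) = 0.196

Drum 1:
Newton iteration, ψ₁⁰ = 0.5:
  ψ₁ = 0.500: g = -0.2366, g' = -0.823 → ψ₁ = 0.212
  ψ₁ = 0.212: g = 0.0261, g' = -1.113 → ψ₁ = 0.236
  ψ₁ = 0.236: g = 0.0006, g' = -1.060 → ψ₁ = 0.237
Converged at ψ₁ = 0.237.
Drum-1 compositions:
  1-butene: x = 0.169, y = 0.626
  acetone: x = 0.474, y = 0.256
  n-hexane: x = 0.358, y = 0.118
Drum-2 feed = drum-1 vapor: z₂ = (0.6263, 0.2557, 0.1180).
Drum 2:
Material balance + equilibrium reduce to Σ zᵢ(Kᵢ−1)/(1+ψ₂(Kᵢ−1)) = 0.
Check two-phase: ΣzᵢKᵢ = 1.376 > 1 and Σzᵢ/Kᵢ = 1.815 > 1, so g(0) = 0.376 > 0 and g(1) = -0.815 < 0.
Newton iteration, ψ₂⁰ = 0.36:
  ψ₂ = 0.360: g = 0.0973, g' = -0.742 → ψ₂ = 0.491
  ψ₂ = 0.491: g = -0.0036, g' = -0.810 → ψ₂ = 0.487
Converged at ψ₂ = 0.487.
  1-butene: x = 0.416, y = 0.848
  acetone: x = 0.388, y = 0.116
  n-hexane: x = 0.196, y = 0.035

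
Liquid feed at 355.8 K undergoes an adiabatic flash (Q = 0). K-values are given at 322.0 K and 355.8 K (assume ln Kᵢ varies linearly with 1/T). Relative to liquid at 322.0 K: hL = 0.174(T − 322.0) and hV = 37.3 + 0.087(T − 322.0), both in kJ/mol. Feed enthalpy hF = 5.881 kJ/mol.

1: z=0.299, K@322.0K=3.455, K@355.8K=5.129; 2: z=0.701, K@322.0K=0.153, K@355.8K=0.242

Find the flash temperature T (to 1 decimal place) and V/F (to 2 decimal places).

Adiabatic flash: solve Rachford–Rice at each trial T, then check hF = ψ·hV(T) + (1−ψ)·hL(T).
  T = 322.0 K: K = (3.455, 0.153), RR gives ψ = 0.067, H_out = 2.517 kJ/mol
  T = 355.8 K: K = (5.129, 0.242), RR gives ψ = 0.225, H_out = 13.601 kJ/mol
  T = 338.9 K: K = (4.251, 0.195), RR gives ψ = 0.156, H_out = 8.518 kJ/mol
  T = 330.4 K: K = (3.840, 0.173), RR gives ψ = 0.115, H_out = 5.657 kJ/mol
  T = 334.6 K: K = (4.041, 0.183), RR gives ψ = 0.136, H_out = 7.104 kJ/mol
  T = 332.5 K: K = (3.940, 0.178), RR gives ψ = 0.125, H_out = 6.389 kJ/mol
Linear interpolation between T = 330.4 (H_out = 5.657) and T = 332.5 (H_out = 6.389) on hF = 5.881 gives T ≈ 331.0 K, at which ψ = 0.12.

T = 331.0 K, V/F = 0.12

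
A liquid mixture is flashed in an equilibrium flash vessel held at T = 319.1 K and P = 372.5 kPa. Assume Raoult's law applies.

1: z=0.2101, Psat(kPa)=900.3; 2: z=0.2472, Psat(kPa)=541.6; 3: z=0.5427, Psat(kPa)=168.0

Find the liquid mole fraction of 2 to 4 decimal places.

Raoult's law: Kᵢ = Pᵢˢᵃᵗ/P = Pᵢˢᵃᵗ/372.5.
  K_1 = 900.3/372.5 = 2.416913, K_2 = 541.6/372.5 = 1.453960, K_3 = 168.0/372.5 = 0.451007
Rachford–Rice: g(V/F) = Σ zᵢ(Kᵢ−1)/(1+V/F(Kᵢ−1)) = 0.
Check two-phase: ΣzᵢKᵢ = 1.1120 > 1 and Σzᵢ/Kᵢ = 1.4603 > 1, so g(0) = 0.1120 > 0 and g(1) = -0.4603 < 0.
Iterate (Newton) starting at V/F = 0.37:
  V/F = 0.3700: g = -0.08250, g' = -0.4765 → V/F = 0.1969
  V/F = 0.1969: g = 0.00174, g' = -0.5064 → V/F = 0.2003
Converged at V/F = 0.2003.
Compositions from xᵢ = zᵢ/(1+V/F(Kᵢ−1)), yᵢ = Kᵢxᵢ:
  1: x = 0.1637, y = 0.3955
  2: x = 0.2266, y = 0.3295
  3: x = 0.6098, y = 0.2750

x_2 = 0.2266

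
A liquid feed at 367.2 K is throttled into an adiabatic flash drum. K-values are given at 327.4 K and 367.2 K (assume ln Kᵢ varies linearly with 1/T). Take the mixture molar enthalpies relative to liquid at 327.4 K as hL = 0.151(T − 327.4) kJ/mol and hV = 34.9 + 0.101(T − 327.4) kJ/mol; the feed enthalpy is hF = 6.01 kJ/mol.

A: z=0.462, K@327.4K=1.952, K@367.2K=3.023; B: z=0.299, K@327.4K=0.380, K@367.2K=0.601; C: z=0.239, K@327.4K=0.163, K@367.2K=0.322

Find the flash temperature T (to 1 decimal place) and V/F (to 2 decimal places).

Adiabatic flash: solve Rachford–Rice at each trial T, then check hF = ψ·hV(T) + (1−ψ)·hL(T).
  T = 327.4 K: K = (1.952, 0.380, 0.163), RR gives ψ = 0.079, H_out = 2.753 kJ/mol
  T = 367.2 K: K = (3.023, 0.601, 0.322), RR gives ψ = 0.590, H_out = 25.425 kJ/mol
  T = 347.3 K: K = (2.460, 0.484, 0.234), RR gives ψ = 0.360, H_out = 15.200 kJ/mol
  T = 337.4 K: K = (2.200, 0.431, 0.196), RR gives ψ = 0.234, H_out = 9.557 kJ/mol
  T = 332.4 K: K = (2.074, 0.405, 0.179), RR gives ψ = 0.161, H_out = 6.346 kJ/mol
  T = 329.9 K: K = (2.013, 0.392, 0.171), RR gives ψ = 0.122, H_out = 4.606 kJ/mol
  T = 331.1 K: K = (2.042, 0.398, 0.175), RR gives ψ = 0.141, H_out = 5.455 kJ/mol
Linear interpolation between T = 331.1 (H_out = 5.455) and T = 332.4 (H_out = 6.346) on hF = 6.01 gives T ≈ 331.9 K, at which ψ = 0.15.

T = 331.9 K, V/F = 0.15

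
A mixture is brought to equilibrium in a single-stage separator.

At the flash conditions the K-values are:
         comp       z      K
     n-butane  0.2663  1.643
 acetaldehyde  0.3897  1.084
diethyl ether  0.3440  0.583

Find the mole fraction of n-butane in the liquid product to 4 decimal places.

Rachford–Rice: g(V/F) = Σ zᵢ(Kᵢ−1)/(1+V/F(Kᵢ−1)) = 0.
Check two-phase: ΣzᵢKᵢ = 1.0605 > 1 and Σzᵢ/Kᵢ = 1.1116 > 1, so g(0) = 0.0605 > 0 and g(1) = -0.1116 < 0.
Newton iteration, V/F⁰ = 0.5:
  V/F = 0.5000: g = -0.02025, g' = -0.1611 → V/F = 0.3743
  V/F = 0.3743: g = -0.00023, g' = -0.1581 → V/F = 0.3729
Converged at V/F = 0.3729.
Compositions from xᵢ = zᵢ/(1+V/F(Kᵢ−1)), yᵢ = Kᵢxᵢ:
  n-butane: x = 0.2148, y = 0.3529
  acetaldehyde: x = 0.3779, y = 0.4096
  diethyl ether: x = 0.4073, y = 0.2375

x_n-butane = 0.2148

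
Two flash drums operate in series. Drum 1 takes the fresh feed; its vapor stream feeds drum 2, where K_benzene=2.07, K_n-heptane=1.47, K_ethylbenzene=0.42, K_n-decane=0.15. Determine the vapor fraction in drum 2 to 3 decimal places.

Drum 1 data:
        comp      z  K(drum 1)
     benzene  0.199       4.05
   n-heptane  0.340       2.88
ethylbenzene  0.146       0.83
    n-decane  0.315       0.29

Drum 1:
Let ψ₁ = V/F and solve Σ zᵢ(Kᵢ−1)/(1+ψ₁(Kᵢ−1)) = 0.
Feasibility: ΣzᵢKᵢ = 1.998, Σzᵢ/Kᵢ = 1.429 — both > 1, two phases present.
Newton iteration, ψ₁⁰ = 0.46:
  ψ₁ = 0.460: g = 0.2363, g' = -1.021 → ψ₁ = 0.691
  ψ₁ = 0.691: g = 0.0058, g' = -1.037 → ψ₁ = 0.697
Converged at ψ₁ = 0.697.
Drum-1 compositions:
  benzene: x = 0.064, y = 0.258
  n-heptane: x = 0.147, y = 0.424
  ethylbenzene: x = 0.166, y = 0.137
  n-decane: x = 0.624, y = 0.181
Drum-2 feed = drum-1 vapor: z₂ = (0.2579, 0.4239, 0.1375, 0.1808).
Drum 2:
Newton iteration, ψ₂⁰ = 0.48:
  ψ₂ = 0.480: g = -0.0253, g' = -0.653 → ψ₂ = 0.441
  ψ₂ = 0.441: g = -0.0007, g' = -0.618 → ψ₂ = 0.440
Converged at ψ₂ = 0.440.
  benzene: x = 0.175, y = 0.363
  n-heptane: x = 0.351, y = 0.516
  ethylbenzene: x = 0.185, y = 0.078
  n-decane: x = 0.289, y = 0.043

V/F (drum 2) = 0.440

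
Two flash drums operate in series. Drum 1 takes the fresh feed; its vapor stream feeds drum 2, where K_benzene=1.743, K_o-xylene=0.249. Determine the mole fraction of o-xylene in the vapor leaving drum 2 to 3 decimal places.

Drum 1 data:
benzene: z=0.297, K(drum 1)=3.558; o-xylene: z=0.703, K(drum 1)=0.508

Drum 1:
Material balance + equilibrium reduce to Σ zᵢ(Kᵢ−1)/(1+ψ₁(Kᵢ−1)) = 0.
Feasibility: ΣzᵢKᵢ = 1.414, Σzᵢ/Kᵢ = 1.467 — both > 1, two phases present.
Binary case is linear: z₁(K₁−1)(1+ψ₁(K₂−1)) + z₂(K₂−1)(1+ψ₁(K₁−1)) = 0
⇒ ψ₁ = [z₁(K₁−1)+z₂(K₂−1)] / [−(K₁−1)(K₂−1)] = 0.4138/1.2585 = 0.329
Drum-1 compositions:
  benzene: x = 0.161, y = 0.574
  o-xylene: x = 0.839, y = 0.426
Drum-2 feed = drum-1 vapor: z₂ = (0.5739, 0.4261).
Drum 2:
Material balance + equilibrium reduce to Σ zᵢ(Kᵢ−1)/(1+ψ₂(Kᵢ−1)) = 0.
Feasibility: ΣzᵢKᵢ = 1.106, Σzᵢ/Kᵢ = 2.040 — both > 1, two phases present.
Binary case is linear: z₁(K₁−1)(1+ψ₂(K₂−1)) + z₂(K₂−1)(1+ψ₂(K₁−1)) = 0
⇒ ψ₂ = [z₁(K₁−1)+z₂(K₂−1)] / [−(K₁−1)(K₂−1)] = 0.1065/0.5580 = 0.191
  benzene: x = 0.503, y = 0.876
  o-xylene: x = 0.497, y = 0.124

y_o-xylene (drum 2) = 0.124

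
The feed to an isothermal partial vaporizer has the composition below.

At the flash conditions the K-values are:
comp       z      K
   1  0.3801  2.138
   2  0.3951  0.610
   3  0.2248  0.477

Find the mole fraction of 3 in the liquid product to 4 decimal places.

x_3 = 0.2699

Iterate (Newton) starting at β = 0.5:
  β = 0.5000: g = -0.07493, g' = -0.4054 → β = 0.3152
  β = 0.3152: g = 0.00190, g' = -0.4329 → β = 0.3196
Converged at β = 0.3196.
Compositions from xᵢ = zᵢ/(1+β(Kᵢ−1)), yᵢ = Kᵢxᵢ:
  1: x = 0.2787, y = 0.5959
  2: x = 0.4514, y = 0.2753
  3: x = 0.2699, y = 0.1287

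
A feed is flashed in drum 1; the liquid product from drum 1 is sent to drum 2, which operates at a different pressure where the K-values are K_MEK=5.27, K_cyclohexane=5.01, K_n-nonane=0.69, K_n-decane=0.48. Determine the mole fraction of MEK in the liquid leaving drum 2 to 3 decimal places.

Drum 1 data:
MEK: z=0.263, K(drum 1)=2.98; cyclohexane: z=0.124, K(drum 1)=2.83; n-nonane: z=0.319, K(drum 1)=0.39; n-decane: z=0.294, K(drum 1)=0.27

x_MEK (drum 2) = 0.060

Drum 1:
Iterate (Newton) starting at ψ₁ = 0.5:
  ψ₁ = 0.500: g = -0.2378, g' = -1.008 → ψ₁ = 0.264
  ψ₁ = 0.264: g = -0.0029, g' = -1.042 → ψ₁ = 0.261
Converged at ψ₁ = 0.261.
Drum-1 compositions:
  MEK: x = 0.173, y = 0.517
  cyclohexane: x = 0.084, y = 0.237
  n-nonane: x = 0.379, y = 0.148
  n-decane: x = 0.363, y = 0.098
Drum-2 feed = drum-1 liquid: z₂ = (0.1733, 0.0839, 0.3795, 0.3633).
Drum 2:
Rachford–Rice: g(ψ₂) = Σ zᵢ(Kᵢ−1)/(1+ψ₂(Kᵢ−1)) = 0.
g(0) = ΣzᵢKᵢ − 1 = 0.770 and g(1) = 1 − Σzᵢ/Kᵢ = -0.356, so a root lies in (0, 1).
Newton iteration, ψ₂⁰ = 0.5:
  ψ₂ = 0.500: g = -0.0465, g' = -0.701 → ψ₂ = 0.434
  ψ₂ = 0.434: g = 0.0025, g' = -0.781 → ψ₂ = 0.437
Converged at ψ₂ = 0.437.
  MEK: x = 0.060, y = 0.319
  cyclohexane: x = 0.030, y = 0.153
  n-nonane: x = 0.439, y = 0.303
  n-decane: x = 0.470, y = 0.226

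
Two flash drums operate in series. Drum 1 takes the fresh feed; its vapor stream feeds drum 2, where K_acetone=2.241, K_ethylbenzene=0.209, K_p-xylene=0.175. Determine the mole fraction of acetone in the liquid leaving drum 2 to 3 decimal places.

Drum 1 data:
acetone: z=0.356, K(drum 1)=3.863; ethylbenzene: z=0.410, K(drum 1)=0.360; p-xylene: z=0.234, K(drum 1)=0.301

Drum 1:
Iterate (Newton) starting at ψ₁ = 0.35:
  ψ₁ = 0.350: g = -0.0456, g' = -1.207 → ψ₁ = 0.312
  ψ₁ = 0.312: g = 0.0010, g' = -1.263 → ψ₁ = 0.313
Converged at ψ₁ = 0.313.
Drum-1 compositions:
  acetone: x = 0.188, y = 0.725
  ethylbenzene: x = 0.513, y = 0.185
  p-xylene: x = 0.300, y = 0.090
Drum-2 feed = drum-1 vapor: z₂ = (0.7253, 0.1846, 0.0902).
Drum 2:
Let ψ₂ = V/F and solve Σ zᵢ(Kᵢ−1)/(1+ψ₂(Kᵢ−1)) = 0.
Check two-phase: ΣzᵢKᵢ = 1.680 > 1 and Σzᵢ/Kᵢ = 1.722 > 1, so g(0) = 0.680 > 0 and g(1) = -0.722 < 0.
Newton–Raphson from ψ₂ = 0.5:
  ψ₂ = 0.500: g = 0.1873, g' = -0.919 → ψ₂ = 0.704
  ψ₂ = 0.704: g = -0.0262, g' = -1.255 → ψ₂ = 0.683
  ψ₂ = 0.683: g = -0.0006, g' = -1.195 → ψ₂ = 0.682
Converged at ψ₂ = 0.682.
  acetone: x = 0.393, y = 0.880
  ethylbenzene: x = 0.401, y = 0.084
  p-xylene: x = 0.206, y = 0.036

x_acetone (drum 2) = 0.393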